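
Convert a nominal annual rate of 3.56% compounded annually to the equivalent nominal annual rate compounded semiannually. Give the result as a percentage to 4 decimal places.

Compounded annually, EAR = nominal = 0.035600.
Solve (1 + r/2)^2 = 1.035600: r/2 = 1.035600^(1/2) − 1 = 0.017644, so r = 0.035289 = 3.5289%.

3.5289%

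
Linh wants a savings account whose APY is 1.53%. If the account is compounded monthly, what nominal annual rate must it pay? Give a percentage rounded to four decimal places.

1.5194%

(1 + r/12)^12 − 1 = 0.0153, so 1 + r/12 = 1.0153^(1/12).
r/12 = 0.001266, so r = 0.015194 = 1.5194%.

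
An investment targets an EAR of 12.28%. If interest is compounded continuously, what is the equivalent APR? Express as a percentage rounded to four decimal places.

Continuous: nominal r satisfies e^r − 1 = 0.1228.
r = ln(1 + 0.1228) = ln(1.1228) = 0.115826 = 11.5826%.

11.5826%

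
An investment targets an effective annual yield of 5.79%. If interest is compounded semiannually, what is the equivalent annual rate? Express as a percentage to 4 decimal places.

(1 + r/2)^2 − 1 = 0.0579, so 1 + r/2 = 1.0579^(1/2).
r/2 = 0.028543, so r = 0.057085 = 5.7085%.

5.7085%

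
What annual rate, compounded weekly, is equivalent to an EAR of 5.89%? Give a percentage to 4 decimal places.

(1 + r/52)^52 − 1 = 0.0589, so 1 + r/52 = 1.0589^(1/52).
r/52 = 0.001101, so r = 0.057262 = 5.7262%.

5.7262%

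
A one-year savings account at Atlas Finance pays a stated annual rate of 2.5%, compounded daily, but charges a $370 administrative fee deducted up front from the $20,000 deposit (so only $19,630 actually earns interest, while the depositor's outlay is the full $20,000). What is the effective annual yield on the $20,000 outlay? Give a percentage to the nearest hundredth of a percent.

Value after one year: 19,630 × (1 + 0.025/365)^365 = 19,630 × 1.025314 = $20,126.92.
Effective yield on the $20,000 outlay: 20,126.92 / 20,000 − 1 = 0.006346 = 0.63%.

0.63%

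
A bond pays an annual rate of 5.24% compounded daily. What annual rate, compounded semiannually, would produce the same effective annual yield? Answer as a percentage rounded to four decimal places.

EAR = (1 + 0.0524/365)^365 − 1 = 0.053793.
Solve (1 + r/2)^2 = 1.053793: r/2 = 1.053793^(1/2) − 1 = 0.026544, so r = 0.053089 = 5.3089%.

5.3089%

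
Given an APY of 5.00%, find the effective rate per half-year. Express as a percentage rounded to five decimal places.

The per-half-year rate i satisfies (1 + i)^2 = 1 + 0.0500.
i = 1.0500^(1/2) − 1 = 0.0246951 = 2.46951%.

2.46951%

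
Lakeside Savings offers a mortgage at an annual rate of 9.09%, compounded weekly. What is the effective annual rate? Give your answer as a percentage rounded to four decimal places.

9.5073%

EAR = (1 + 0.0909/52)^52 − 1.
= 1.095073 − 1 = 9.5073%.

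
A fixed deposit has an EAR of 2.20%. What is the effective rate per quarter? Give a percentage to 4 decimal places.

The per-quarter rate i satisfies (1 + i)^4 = 1 + 0.0220.
i = 1.0220^(1/4) − 1 = 0.0054552 = 0.5455%.

0.5455%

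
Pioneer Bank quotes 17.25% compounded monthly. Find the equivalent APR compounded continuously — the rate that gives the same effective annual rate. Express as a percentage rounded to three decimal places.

17.127%

EAR = (1 + 0.1725/12)^12 − 1 = 0.186813.
Equivalent continuous rate: r = ln(1 + 0.186813) = 0.171272 = 17.127%.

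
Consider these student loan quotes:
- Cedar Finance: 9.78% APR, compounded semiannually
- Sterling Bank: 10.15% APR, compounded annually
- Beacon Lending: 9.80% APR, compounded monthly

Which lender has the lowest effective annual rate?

Cedar Finance: (1 + 0.0978/2)^2 − 1 = 10.019%
Sterling Bank: compounded annually, EAR = 10.150%
Beacon Lending: (1 + 0.0980/12)^12 − 1 = 10.252%
The lowest effective annual rate is Cedar Finance at 10.019%.

Cedar Finance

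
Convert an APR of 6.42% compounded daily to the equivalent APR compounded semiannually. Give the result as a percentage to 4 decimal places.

6.5236%

EAR = (1 + 0.0642/365)^365 − 1 = 0.066300.
Solve (1 + r/2)^2 = 1.066300: r/2 = 1.066300^(1/2) − 1 = 0.032618, so r = 0.065236 = 6.5236%.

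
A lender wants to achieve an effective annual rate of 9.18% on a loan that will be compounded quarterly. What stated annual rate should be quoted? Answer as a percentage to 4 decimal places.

(1 + r/4)^4 − 1 = 0.0918, so 1 + r/4 = 1.0918^(1/4).
r/4 = 0.022200, so r = 0.088799 = 8.8799%.

8.8799%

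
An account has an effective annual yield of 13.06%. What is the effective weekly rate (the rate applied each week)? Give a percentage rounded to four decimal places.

The per-week rate i satisfies (1 + i)^52 = 1 + 0.1306.
i = 1.1306^(1/52) − 1 = 0.0023633 = 0.2363%.

0.2363%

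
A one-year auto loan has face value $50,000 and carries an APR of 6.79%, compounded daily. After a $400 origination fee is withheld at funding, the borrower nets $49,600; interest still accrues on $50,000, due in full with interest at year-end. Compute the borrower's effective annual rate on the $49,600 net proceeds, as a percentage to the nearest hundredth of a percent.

7.89%

Amount owed after one year: 50,000 × (1 + 0.0679/365)^365 = 50,000 × 1.070252 = $53,512.58.
Effective rate on net proceeds: 53,512.58 / 49,600 − 1 = 0.078883 = 7.89%.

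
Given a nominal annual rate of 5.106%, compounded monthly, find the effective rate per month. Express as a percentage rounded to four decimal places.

0.4255%

With a nominal annual rate compounded monthly, the periodic rate is the nominal rate divided by 12.
i = 0.05106 / 12 = 0.0042550 = 0.4255%.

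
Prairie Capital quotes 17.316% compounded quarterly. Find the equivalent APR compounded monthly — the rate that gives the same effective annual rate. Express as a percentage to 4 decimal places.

EAR = (1 + 0.17316/4)^4 − 1 = 0.184732.
Solve (1 + r/12)^12 = 1.184732: r/12 = 1.184732^(1/12) − 1 = 0.014227, so r = 0.170720 = 17.0720%.

17.0720%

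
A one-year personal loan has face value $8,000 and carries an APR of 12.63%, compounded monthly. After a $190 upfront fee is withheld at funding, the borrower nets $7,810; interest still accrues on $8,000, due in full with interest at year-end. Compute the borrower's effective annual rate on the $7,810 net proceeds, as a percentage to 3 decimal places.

16.146%

Amount owed after one year: 8,000 × (1 + 0.1263/12)^12 = 8,000 × 1.133874 = $9,070.99.
Effective rate on net proceeds: 9,070.99 / 7,810 − 1 = 0.161459 = 16.146%.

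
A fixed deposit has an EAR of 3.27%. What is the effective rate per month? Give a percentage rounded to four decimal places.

The per-month rate i satisfies (1 + i)^12 = 1 + 0.0327.
i = 1.0327^(1/12) − 1 = 0.0026850 = 0.2685%.

0.2685%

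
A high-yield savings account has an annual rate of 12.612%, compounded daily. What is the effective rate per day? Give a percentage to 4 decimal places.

With a nominal annual rate compounded daily, the periodic rate is the nominal rate divided by 365.
i = 0.12612 / 365 = 0.0003455 = 0.0346%.

0.0346%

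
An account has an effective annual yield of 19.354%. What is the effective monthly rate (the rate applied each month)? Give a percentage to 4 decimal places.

The per-month rate i satisfies (1 + i)^12 = 1 + 0.19354.
i = 1.19354^(1/12) − 1 = 0.0148529 = 1.4853%.

1.4853%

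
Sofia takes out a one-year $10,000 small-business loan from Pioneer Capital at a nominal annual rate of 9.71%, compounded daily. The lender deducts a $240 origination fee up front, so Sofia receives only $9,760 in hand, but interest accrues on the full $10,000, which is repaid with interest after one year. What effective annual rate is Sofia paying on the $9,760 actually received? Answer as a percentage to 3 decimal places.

Amount owed after one year: 10,000 × (1 + 0.0971/365)^365 = 10,000 × 1.101956 = $11,019.56.
Effective rate on net proceeds: 11,019.56 / 9,760 − 1 = 0.129054 = 12.905%.

12.905%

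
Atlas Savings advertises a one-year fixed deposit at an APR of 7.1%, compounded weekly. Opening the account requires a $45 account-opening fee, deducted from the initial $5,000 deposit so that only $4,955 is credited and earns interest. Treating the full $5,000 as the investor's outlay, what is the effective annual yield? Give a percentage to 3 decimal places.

Value after one year: 4,955 × (1 + 0.071/52)^52 = 4,955 × 1.073529 = $5,319.34.
Effective yield on the $5,000 outlay: 5,319.34 / 5,000 − 1 = 0.063867 = 6.387%.

6.387%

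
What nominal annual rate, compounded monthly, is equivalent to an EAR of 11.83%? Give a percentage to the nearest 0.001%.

11.233%

(1 + r/12)^12 − 1 = 0.1183, so 1 + r/12 = 1.1183^(1/12).
r/12 = 0.009361, so r = 0.112332 = 11.233%.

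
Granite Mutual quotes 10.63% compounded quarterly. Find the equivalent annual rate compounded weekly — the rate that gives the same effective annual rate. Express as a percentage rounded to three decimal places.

10.502%

EAR = (1 + 0.1063/4)^4 − 1 = 0.110613.
Solve (1 + r/52)^52 = 1.110613: r/52 = 1.110613^(1/52) − 1 = 0.002020, so r = 0.105018 = 10.502%.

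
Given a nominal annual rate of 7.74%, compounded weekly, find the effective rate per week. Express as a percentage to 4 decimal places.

0.1488%

With a nominal annual rate compounded weekly, the periodic rate is the nominal rate divided by 52.
i = 0.0774 / 52 = 0.0014885 = 0.1488%.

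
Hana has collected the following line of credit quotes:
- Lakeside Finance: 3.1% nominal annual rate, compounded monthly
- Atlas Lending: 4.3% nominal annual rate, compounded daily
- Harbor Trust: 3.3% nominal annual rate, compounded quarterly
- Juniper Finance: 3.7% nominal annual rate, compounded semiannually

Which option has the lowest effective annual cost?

Lakeside Finance

Lakeside Finance: (1 + 0.031/12)^12 − 1 = 3.144%
Atlas Lending: (1 + 0.043/365)^365 − 1 = 4.394%
Harbor Trust: (1 + 0.033/4)^4 − 1 = 3.341%
Juniper Finance: (1 + 0.037/2)^2 − 1 = 3.734%
The lowest effective annual rate is Lakeside Finance at 3.144%.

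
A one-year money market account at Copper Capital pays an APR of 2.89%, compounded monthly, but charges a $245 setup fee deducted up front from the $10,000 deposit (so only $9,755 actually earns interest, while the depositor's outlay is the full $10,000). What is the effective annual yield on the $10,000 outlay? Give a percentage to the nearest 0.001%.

Value after one year: 9,755 × (1 + 0.0289/12)^12 = 9,755 × 1.029286 = $10,040.68.
Effective yield on the $10,000 outlay: 10,040.68 / 10,000 − 1 = 0.004068 = 0.407%.

0.407%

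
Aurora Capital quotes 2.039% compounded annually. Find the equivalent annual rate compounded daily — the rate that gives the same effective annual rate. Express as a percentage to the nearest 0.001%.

Compounded annually, EAR = nominal = 0.020390.
Solve (1 + r/365)^365 = 1.020390: r/365 = 1.020390^(1/365) − 1 = 0.000055, so r = 0.020185 = 2.019%.

2.019%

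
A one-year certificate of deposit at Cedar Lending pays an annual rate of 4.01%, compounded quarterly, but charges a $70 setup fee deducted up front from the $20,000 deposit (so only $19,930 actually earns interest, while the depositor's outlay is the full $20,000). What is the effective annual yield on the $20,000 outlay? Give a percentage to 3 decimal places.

Value after one year: 19,930 × (1 + 0.0401/4)^4 = 19,930 × 1.040707 = $20,741.29.
Effective yield on the $20,000 outlay: 20,741.29 / 20,000 − 1 = 0.037065 = 3.706%.

3.706%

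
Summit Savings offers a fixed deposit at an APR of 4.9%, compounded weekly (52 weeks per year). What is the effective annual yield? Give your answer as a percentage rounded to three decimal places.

EAR = (1 + 0.049/52)^52 − 1.
= 1.050196 − 1 = 5.020%.

5.020%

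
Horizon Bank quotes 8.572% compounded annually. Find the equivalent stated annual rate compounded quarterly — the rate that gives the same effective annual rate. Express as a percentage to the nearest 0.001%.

Compounded annually, EAR = nominal = 0.085720.
Solve (1 + r/4)^4 = 1.085720: r/4 = 1.085720^(1/4) − 1 = 0.020774, so r = 0.083095 = 8.309%.

8.309%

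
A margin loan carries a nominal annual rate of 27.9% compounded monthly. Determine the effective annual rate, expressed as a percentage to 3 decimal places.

EAR = (1 + 0.279/12)^12 − 1.
= (1 + 0.023250)^12 − 1 = 1.317592 − 1 = 31.759%.

31.759%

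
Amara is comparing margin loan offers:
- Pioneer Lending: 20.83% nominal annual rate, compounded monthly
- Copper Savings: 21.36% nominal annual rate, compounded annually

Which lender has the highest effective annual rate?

Pioneer Lending: (1 + 0.2083/12)^12 − 1 = 22.938%
Copper Savings: compounded annually, EAR = 21.360%
The highest effective annual rate is Pioneer Lending at 22.938%.

Pioneer Lending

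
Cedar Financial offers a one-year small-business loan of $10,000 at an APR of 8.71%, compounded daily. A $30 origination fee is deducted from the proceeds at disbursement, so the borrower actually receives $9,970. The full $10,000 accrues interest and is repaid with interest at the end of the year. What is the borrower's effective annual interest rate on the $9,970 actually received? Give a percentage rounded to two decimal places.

9.43%

Amount owed after one year: 10,000 × (1 + 0.0871/365)^365 = 10,000 × 1.090994 = $10,909.94.
Effective rate on net proceeds: 10,909.94 / 9,970 − 1 = 0.094277 = 9.43%.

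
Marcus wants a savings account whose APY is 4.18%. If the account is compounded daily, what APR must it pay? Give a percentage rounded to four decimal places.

4.0952%

(1 + r/365)^365 − 1 = 0.0418, so 1 + r/365 = 1.0418^(1/365).
r/365 = 0.000112, so r = 0.040952 = 4.0952%.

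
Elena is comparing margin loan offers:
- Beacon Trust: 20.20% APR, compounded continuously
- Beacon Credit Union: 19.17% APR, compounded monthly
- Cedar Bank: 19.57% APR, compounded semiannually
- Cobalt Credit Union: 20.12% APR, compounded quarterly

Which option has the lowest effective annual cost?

Beacon Trust: e^0.2020 − 1 = 22.385%
Beacon Credit Union: (1 + 0.1917/12)^12 − 1 = 20.947%
Cedar Bank: (1 + 0.1957/2)^2 − 1 = 20.527%
Cobalt Credit Union: (1 + 0.2012/4)^4 − 1 = 21.690%
The lowest effective annual rate is Cedar Bank at 20.527%.

Cedar Bank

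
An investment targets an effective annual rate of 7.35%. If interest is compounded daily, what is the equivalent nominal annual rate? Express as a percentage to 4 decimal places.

7.0931%

(1 + r/365)^365 − 1 = 0.0735, so 1 + r/365 = 1.0735^(1/365).
r/365 = 0.000194, so r = 0.070931 = 7.0931%.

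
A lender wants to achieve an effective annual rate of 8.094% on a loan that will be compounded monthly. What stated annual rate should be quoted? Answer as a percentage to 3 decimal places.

(1 + r/12)^12 − 1 = 0.08094, so 1 + r/12 = 1.08094^(1/12).
r/12 = 0.006507, so r = 0.078084 = 7.808%.

7.808%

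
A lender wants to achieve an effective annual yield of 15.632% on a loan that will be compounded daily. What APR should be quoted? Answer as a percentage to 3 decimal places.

(1 + r/365)^365 − 1 = 0.15632, so 1 + r/365 = 1.15632^(1/365).
r/365 = 0.000398, so r = 0.145271 = 14.527%.

14.527%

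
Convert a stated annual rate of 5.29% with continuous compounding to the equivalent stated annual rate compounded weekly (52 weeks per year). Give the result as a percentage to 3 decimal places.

5.293%

EAR under continuous compounding: e^0.0529 − 1 = 0.054324.
Solve (1 + r/52)^52 = 1.054324: r/52 = 1.054324^(1/52) − 1 = 0.001018, so r = 0.052927 = 5.293%.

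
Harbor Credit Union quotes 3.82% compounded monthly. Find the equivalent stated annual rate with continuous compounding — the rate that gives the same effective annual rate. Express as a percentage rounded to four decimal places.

3.8139%

EAR = (1 + 0.0382/12)^12 − 1 = 0.038876.
Equivalent continuous rate: r = ln(1 + 0.038876) = 0.038139 = 3.8139%.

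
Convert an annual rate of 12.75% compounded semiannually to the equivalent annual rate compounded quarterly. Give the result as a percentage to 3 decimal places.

12.553%

EAR = (1 + 0.1275/2)^2 − 1 = 0.131564.
Solve (1 + r/4)^4 = 1.131564: r/4 = 1.131564^(1/4) − 1 = 0.031383, so r = 0.125530 = 12.553%.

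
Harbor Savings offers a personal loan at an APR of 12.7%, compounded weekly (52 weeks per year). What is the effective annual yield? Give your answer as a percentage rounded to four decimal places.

EAR = (1 + 0.127/52)^52 − 1.
= (1 + 0.002442)^52 − 1 = 1.135241 − 1 = 13.5241%.

13.5241%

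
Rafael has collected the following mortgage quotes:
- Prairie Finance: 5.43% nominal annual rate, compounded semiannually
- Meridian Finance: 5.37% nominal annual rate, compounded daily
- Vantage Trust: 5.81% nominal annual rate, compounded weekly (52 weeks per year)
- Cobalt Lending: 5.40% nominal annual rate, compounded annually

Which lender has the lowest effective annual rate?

Cobalt Lending

Prairie Finance: (1 + 0.0543/2)^2 − 1 = 5.504%
Meridian Finance: (1 + 0.0537/365)^365 − 1 = 5.516%
Vantage Trust: (1 + 0.0581/52)^52 − 1 = 5.979%
Cobalt Lending: compounded annually, EAR = 5.400%
The lowest effective annual rate is Cobalt Lending at 5.400%.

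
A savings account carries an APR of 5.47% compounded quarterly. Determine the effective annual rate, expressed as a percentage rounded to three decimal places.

EAR = (1 + 0.0547/4)^4 − 1.
= (1 + 0.013675)^4 − 1 = 1.055832 − 1 = 5.583%.

5.583%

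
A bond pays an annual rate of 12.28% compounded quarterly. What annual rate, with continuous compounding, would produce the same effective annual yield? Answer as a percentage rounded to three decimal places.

EAR = (1 + 0.1228/4)^4 − 1 = 0.128572.
Equivalent continuous rate: r = ln(1 + 0.128572) = 0.120953 = 12.095%.

12.095%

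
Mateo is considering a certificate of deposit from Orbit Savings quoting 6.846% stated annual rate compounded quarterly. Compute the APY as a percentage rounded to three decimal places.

7.024%

EAR = (1 + 0.06846/4)^4 − 1.
= (1 + 0.017115)^4 − 1 = 1.070238 − 1 = 7.024%.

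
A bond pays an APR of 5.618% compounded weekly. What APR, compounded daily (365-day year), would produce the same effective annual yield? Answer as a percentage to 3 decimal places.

5.615%

EAR = (1 + 0.05618/52)^52 − 1 = 0.057756.
Solve (1 + r/365)^365 = 1.057756: r/365 = 1.057756^(1/365) − 1 = 0.000154, so r = 0.056154 = 5.615%.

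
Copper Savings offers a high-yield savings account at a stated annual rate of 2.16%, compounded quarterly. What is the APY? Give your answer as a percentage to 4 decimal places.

2.1776%

EAR = (1 + 0.0216/4)^4 − 1.
= (1 + 0.005400)^4 − 1 = 1.021776 − 1 = 2.1776%.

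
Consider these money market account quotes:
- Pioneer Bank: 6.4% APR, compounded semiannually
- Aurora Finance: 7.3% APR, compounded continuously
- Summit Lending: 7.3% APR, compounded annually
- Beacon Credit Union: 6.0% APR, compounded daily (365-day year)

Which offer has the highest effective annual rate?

Pioneer Bank: (1 + 0.064/2)^2 − 1 = 6.502%
Aurora Finance: e^0.073 − 1 = 7.573%
Summit Lending: compounded annually, EAR = 7.300%
Beacon Credit Union: (1 + 0.060/365)^365 − 1 = 6.183%
The highest effective annual rate is Aurora Finance at 7.573%.

Aurora Finance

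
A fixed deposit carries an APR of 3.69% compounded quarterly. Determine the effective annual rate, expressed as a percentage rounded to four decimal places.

EAR = (1 + 0.0369/4)^4 − 1.
= 1.037414 − 1 = 3.7414%.

3.7414%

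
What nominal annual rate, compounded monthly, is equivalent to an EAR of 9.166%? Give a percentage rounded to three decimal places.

8.802%

(1 + r/12)^12 − 1 = 0.09166, so 1 + r/12 = 1.09166^(1/12).
r/12 = 0.007335, so r = 0.088021 = 8.802%.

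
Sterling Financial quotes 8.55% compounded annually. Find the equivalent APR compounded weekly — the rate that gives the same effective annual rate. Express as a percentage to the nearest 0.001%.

Compounded annually, EAR = nominal = 0.085500.
Solve (1 + r/52)^52 = 1.085500: r/52 = 1.085500^(1/52) − 1 = 0.001579, so r = 0.082105 = 8.211%.

8.211%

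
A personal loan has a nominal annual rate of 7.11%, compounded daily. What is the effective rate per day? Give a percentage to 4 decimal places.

With a nominal annual rate compounded daily, the periodic rate is the nominal rate divided by 365.
i = 0.0711 / 365 = 0.0001948 = 0.0195%.

0.0195%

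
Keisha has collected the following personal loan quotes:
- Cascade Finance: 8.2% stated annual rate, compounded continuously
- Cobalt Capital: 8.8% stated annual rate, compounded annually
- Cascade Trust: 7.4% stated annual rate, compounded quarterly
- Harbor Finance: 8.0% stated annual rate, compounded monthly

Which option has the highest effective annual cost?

Cascade Finance: e^0.082 − 1 = 8.546%
Cobalt Capital: compounded annually, EAR = 8.800%
Cascade Trust: (1 + 0.074/4)^4 − 1 = 7.608%
Harbor Finance: (1 + 0.080/12)^12 − 1 = 8.300%
The highest effective annual rate is Cobalt Capital at 8.800%.

Cobalt Capital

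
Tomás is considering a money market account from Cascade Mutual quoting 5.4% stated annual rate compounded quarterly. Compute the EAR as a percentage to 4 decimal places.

EAR = (1 + 0.054/4)^4 − 1.
= 1.055103 − 1 = 5.5103%.

5.5103%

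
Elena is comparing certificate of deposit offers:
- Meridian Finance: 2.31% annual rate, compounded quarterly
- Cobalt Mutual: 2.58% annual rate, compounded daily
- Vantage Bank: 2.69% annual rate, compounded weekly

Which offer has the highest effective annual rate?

Vantage Bank

Meridian Finance: (1 + 0.0231/4)^4 − 1 = 2.330%
Cobalt Mutual: (1 + 0.0258/365)^365 − 1 = 2.613%
Vantage Bank: (1 + 0.0269/52)^52 − 1 = 2.726%
The highest effective annual rate is Vantage Bank at 2.726%.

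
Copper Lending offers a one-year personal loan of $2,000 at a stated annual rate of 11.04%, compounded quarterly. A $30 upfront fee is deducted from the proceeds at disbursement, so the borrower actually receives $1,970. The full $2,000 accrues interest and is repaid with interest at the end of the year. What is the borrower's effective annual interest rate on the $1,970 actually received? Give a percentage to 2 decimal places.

Amount owed after one year: 2,000 × (1 + 0.1104/4)^4 = 2,000 × 1.115055 = $2,230.11.
Effective rate on net proceeds: 2,230.11 / 1,970 − 1 = 0.132036 = 13.20%.

13.20%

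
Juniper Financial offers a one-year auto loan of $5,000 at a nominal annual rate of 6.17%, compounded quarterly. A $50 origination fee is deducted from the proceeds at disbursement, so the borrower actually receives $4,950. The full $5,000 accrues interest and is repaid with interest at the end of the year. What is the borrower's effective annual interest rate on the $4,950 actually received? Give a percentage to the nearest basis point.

7.39%

Amount owed after one year: 5,000 × (1 + 0.0617/4)^4 = 5,000 × 1.063142 = $5,315.71.
Effective rate on net proceeds: 5,315.71 / 4,950 − 1 = 0.073881 = 7.39%.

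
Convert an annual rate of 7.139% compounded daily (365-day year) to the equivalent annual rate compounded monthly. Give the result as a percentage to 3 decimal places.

7.160%

EAR = (1 + 0.07139/365)^365 − 1 = 0.073993.
Solve (1 + r/12)^12 = 1.073993: r/12 = 1.073993^(1/12) − 1 = 0.005966, so r = 0.071596 = 7.160%.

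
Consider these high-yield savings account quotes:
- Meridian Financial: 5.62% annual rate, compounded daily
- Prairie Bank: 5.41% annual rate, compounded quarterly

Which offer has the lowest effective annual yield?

Prairie Bank

Meridian Financial: (1 + 0.0562/365)^365 − 1 = 5.780%
Prairie Bank: (1 + 0.0541/4)^4 − 1 = 5.521%
The lowest effective annual rate is Prairie Bank at 5.521%.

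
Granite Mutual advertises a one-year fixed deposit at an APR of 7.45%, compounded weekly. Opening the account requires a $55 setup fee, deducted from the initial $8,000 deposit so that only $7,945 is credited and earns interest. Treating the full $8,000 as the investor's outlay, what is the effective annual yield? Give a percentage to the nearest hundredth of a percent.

Value after one year: 7,945 × (1 + 0.0745/52)^52 = 7,945 × 1.077288 = $8,559.05.
Effective yield on the $8,000 outlay: 8,559.05 / 8,000 − 1 = 0.069882 = 6.99%.

6.99%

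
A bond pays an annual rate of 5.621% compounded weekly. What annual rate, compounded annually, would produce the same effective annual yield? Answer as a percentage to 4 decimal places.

EAR = (1 + 0.05621/52)^52 − 1 = 0.057788.
Compounded annually, the equivalent nominal rate is the EAR itself: 5.7788%.

5.7788%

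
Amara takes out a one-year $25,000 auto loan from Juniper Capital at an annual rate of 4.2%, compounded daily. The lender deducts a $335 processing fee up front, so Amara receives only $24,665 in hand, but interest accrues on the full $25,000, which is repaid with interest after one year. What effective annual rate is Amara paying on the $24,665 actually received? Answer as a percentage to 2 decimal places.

Amount owed after one year: 25,000 × (1 + 0.042/365)^365 = 25,000 × 1.042892 = $26,072.30.
Effective rate on net proceeds: 26,072.30 / 24,665 − 1 = 0.057057 = 5.71%.

5.71%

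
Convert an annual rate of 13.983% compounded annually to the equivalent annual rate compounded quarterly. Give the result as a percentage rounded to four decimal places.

Compounded annually, EAR = nominal = 0.139830.
Solve (1 + r/4)^4 = 1.139830: r/4 = 1.139830^(1/4) − 1 = 0.033261, so r = 0.133044 = 13.3044%.

13.3044%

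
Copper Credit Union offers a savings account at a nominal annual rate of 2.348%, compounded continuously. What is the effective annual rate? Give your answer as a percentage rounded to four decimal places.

2.3758%

With continuous compounding, EAR = e^0.02348 − 1.
e^0.02348 = 1.023758, so EAR = 0.023758 = 2.3758%.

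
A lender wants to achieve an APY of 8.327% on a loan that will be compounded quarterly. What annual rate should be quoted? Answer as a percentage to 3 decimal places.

8.079%

(1 + r/4)^4 − 1 = 0.08327, so 1 + r/4 = 1.08327^(1/4).
r/4 = 0.020197, so r = 0.080789 = 8.079%.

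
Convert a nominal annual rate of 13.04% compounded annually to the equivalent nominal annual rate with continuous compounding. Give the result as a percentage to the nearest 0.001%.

Compounded annually, EAR = nominal = 0.130400.
Equivalent continuous rate: r = ln(1 + 0.130400) = 0.122572 = 12.257%.

12.257%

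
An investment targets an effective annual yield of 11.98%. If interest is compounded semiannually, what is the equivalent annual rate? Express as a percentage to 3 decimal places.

11.641%

(1 + r/2)^2 − 1 = 0.1198, so 1 + r/2 = 1.1198^(1/2).
r/2 = 0.058206, so r = 0.116412 = 11.641%.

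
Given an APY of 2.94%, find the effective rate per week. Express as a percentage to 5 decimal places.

The per-week rate i satisfies (1 + i)^52 = 1 + 0.0294.
i = 1.0294^(1/52) − 1 = 0.0005574 = 0.05574%.

0.05574%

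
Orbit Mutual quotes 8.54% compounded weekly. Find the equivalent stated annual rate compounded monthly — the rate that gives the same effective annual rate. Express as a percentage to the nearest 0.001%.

8.563%

EAR = (1 + 0.0854/52)^52 − 1 = 0.089076.
Solve (1 + r/12)^12 = 1.089076: r/12 = 1.089076^(1/12) − 1 = 0.007136, so r = 0.085634 = 8.563%.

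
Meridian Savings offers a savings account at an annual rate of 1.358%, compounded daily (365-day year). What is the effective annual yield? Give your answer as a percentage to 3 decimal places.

1.367%

EAR = (1 + 0.01358/365)^365 − 1.
= (1 + 0.000037)^365 − 1 = 1.013672 − 1 = 1.367%.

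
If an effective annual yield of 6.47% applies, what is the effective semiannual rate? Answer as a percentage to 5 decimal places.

The per-half-year rate i satisfies (1 + i)^2 = 1 + 0.0647.
i = 1.0647^(1/2) − 1 = 0.0318430 = 3.18430%.

3.18430%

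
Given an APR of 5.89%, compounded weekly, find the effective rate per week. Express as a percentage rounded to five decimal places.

With a nominal annual rate compounded weekly, the periodic rate is the nominal rate divided by 52.
i = 0.0589 / 52 = 0.0011327 = 0.11327%.

0.11327%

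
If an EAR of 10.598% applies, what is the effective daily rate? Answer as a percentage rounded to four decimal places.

The per-day rate i satisfies (1 + i)^365 = 1 + 0.10598.
i = 1.10598^(1/365) − 1 = 0.0002760 = 0.0276%.

0.0276%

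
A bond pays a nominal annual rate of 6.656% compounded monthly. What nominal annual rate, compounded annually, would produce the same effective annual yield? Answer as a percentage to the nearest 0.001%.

6.863%

EAR = (1 + 0.06656/12)^12 − 1 = 0.068629.
Compounded annually, the equivalent nominal rate is the EAR itself: 6.863%.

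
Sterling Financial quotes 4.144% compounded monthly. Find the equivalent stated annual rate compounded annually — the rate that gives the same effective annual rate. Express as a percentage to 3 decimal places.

EAR = (1 + 0.04144/12)^12 − 1 = 0.042236.
Compounded annually, the equivalent nominal rate is the EAR itself: 4.224%.

4.224%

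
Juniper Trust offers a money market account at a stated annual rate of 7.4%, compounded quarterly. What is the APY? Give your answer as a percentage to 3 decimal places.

EAR = (1 + 0.074/4)^4 − 1.
= (1 + 0.018500)^4 − 1 = 1.076079 − 1 = 7.608%.

7.608%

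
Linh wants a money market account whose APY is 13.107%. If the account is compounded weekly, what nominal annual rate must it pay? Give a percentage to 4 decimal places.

(1 + r/52)^52 − 1 = 0.13107, so 1 + r/52 = 1.13107^(1/52).
r/52 = 0.002371, so r = 0.123310 = 12.3310%.

12.3310%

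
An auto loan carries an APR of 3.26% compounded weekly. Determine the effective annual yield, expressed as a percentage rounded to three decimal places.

EAR = (1 + 0.0326/52)^52 − 1.
= (1 + 0.000627)^52 − 1 = 1.033127 − 1 = 3.313%.

3.313%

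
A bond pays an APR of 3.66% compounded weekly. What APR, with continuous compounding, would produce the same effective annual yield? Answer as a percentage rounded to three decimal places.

3.659%

EAR = (1 + 0.0366/52)^52 − 1 = 0.037265.
Equivalent continuous rate: r = ln(1 + 0.037265) = 0.036587 = 3.659%.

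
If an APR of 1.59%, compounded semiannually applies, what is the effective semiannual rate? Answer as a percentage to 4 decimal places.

0.7950%

With a nominal annual rate compounded semiannually, the periodic rate is the nominal rate divided by 2.
i = 0.0159 / 2 = 0.0079500 = 0.7950%.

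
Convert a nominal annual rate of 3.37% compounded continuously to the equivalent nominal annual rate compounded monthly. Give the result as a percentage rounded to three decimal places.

EAR under continuous compounding: e^0.0337 − 1 = 0.034274.
Solve (1 + r/12)^12 = 1.034274: r/12 = 1.034274^(1/12) − 1 = 0.002812, so r = 0.033747 = 3.375%.

3.375%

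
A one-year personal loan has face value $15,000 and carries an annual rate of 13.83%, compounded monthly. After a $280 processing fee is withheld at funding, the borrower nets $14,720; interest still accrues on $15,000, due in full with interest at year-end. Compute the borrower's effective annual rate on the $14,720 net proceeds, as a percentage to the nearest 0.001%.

Amount owed after one year: 15,000 × (1 + 0.1383/12)^12 = 15,000 × 1.147412 = $17,211.18.
Effective rate on net proceeds: 17,211.18 / 14,720 − 1 = 0.169238 = 16.924%.

16.924%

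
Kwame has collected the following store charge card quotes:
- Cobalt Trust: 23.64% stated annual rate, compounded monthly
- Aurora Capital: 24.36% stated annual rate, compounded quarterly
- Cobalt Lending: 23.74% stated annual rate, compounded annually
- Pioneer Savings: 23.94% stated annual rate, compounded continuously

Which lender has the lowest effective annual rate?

Cobalt Trust: (1 + 0.2364/12)^12 − 1 = 26.377%
Aurora Capital: (1 + 0.2436/4)^4 − 1 = 26.677%
Cobalt Lending: compounded annually, EAR = 23.740%
Pioneer Savings: e^0.2394 − 1 = 27.049%
The lowest effective annual rate is Cobalt Lending at 23.740%.

Cobalt Lending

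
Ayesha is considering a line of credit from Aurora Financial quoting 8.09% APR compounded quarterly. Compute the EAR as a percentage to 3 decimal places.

EAR = (1 + 0.0809/4)^4 − 1.
= 1.083388 − 1 = 8.339%.

8.339%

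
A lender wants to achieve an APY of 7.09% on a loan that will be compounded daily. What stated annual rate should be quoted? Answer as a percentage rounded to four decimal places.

(1 + r/365)^365 − 1 = 0.0709, so 1 + r/365 = 1.0709^(1/365).
r/365 = 0.000188, so r = 0.068506 = 6.8506%.

6.8506%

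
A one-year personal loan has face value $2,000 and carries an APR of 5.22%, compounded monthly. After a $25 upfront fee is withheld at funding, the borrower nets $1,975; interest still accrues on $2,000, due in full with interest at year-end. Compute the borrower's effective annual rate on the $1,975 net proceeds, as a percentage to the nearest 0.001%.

6.680%

Amount owed after one year: 2,000 × (1 + 0.0522/12)^12 = 2,000 × 1.053467 = $2,106.93.
Effective rate on net proceeds: 2,106.93 / 1,975 − 1 = 0.066802 = 6.680%.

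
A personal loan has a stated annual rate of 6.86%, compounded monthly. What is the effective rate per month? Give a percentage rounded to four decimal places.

0.5717%

With a nominal annual rate compounded monthly, the periodic rate is the nominal rate divided by 12.
i = 0.0686 / 12 = 0.0057167 = 0.5717%.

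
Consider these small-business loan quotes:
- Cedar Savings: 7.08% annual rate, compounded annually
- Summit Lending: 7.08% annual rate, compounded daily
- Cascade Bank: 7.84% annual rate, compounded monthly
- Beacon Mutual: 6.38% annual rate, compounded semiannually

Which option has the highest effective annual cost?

Cedar Savings: compounded annually, EAR = 7.080%
Summit Lending: (1 + 0.0708/365)^365 − 1 = 7.336%
Cascade Bank: (1 + 0.0784/12)^12 − 1 = 8.128%
Beacon Mutual: (1 + 0.0638/2)^2 − 1 = 6.482%
The highest effective annual rate is Cascade Bank at 8.128%.

Cascade Bank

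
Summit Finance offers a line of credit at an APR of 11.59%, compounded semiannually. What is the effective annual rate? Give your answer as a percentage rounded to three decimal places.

11.926%

EAR = (1 + 0.1159/2)^2 − 1.
= (1 + 0.057950)^2 − 1 = 1.119258 − 1 = 11.926%.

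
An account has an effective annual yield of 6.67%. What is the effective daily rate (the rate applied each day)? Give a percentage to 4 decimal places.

The per-day rate i satisfies (1 + i)^365 = 1 + 0.0667.
i = 1.0667^(1/365) − 1 = 0.0001769 = 0.0177%.

0.0177%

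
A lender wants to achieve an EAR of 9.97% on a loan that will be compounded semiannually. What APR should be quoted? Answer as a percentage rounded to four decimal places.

(1 + r/2)^2 − 1 = 0.0997, so 1 + r/2 = 1.0997^(1/2).
r/2 = 0.048666, so r = 0.097332 = 9.7332%.

9.7332%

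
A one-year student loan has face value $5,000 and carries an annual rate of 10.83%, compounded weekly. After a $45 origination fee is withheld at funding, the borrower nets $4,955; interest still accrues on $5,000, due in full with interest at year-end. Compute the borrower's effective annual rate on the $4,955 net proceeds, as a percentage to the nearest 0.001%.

Amount owed after one year: 5,000 × (1 + 0.1083/52)^52 = 5,000 × 1.114257 = $5,571.28.
Effective rate on net proceeds: 5,571.28 / 4,955 − 1 = 0.124376 = 12.438%.

12.438%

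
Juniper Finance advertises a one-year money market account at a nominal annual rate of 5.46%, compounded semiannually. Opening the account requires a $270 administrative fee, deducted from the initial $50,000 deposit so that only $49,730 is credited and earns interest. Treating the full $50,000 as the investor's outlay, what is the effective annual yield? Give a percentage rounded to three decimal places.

Value after one year: 49,730 × (1 + 0.0546/2)^2 = 49,730 × 1.055345 = $52,482.32.
Effective yield on the $50,000 outlay: 52,482.32 / 50,000 − 1 = 0.049646 = 4.965%.

4.965%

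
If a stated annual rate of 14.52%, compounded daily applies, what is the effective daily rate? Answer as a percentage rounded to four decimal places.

With a nominal annual rate compounded daily, the periodic rate is the nominal rate divided by 365.
i = 0.1452 / 365 = 0.0003978 = 0.0398%.

0.0398%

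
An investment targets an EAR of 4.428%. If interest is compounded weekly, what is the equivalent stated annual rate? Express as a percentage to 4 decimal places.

(1 + r/52)^52 − 1 = 0.04428, so 1 + r/52 = 1.04428^(1/52).
r/52 = 0.000834, so r = 0.043346 = 4.3346%.

4.3346%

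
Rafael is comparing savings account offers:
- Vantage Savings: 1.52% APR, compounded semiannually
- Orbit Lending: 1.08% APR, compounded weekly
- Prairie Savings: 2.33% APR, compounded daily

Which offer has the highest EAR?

Vantage Savings: (1 + 0.0152/2)^2 − 1 = 1.526%
Orbit Lending: (1 + 0.0108/52)^52 − 1 = 1.086%
Prairie Savings: (1 + 0.0233/365)^365 − 1 = 2.357%
The highest effective annual rate is Prairie Savings at 2.357%.

Prairie Savings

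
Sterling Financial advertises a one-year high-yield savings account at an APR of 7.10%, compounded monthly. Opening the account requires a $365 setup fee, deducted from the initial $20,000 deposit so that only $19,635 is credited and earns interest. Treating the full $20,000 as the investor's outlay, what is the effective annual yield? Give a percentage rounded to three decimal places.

5.377%

Value after one year: 19,635 × (1 + 0.0710/12)^12 = 19,635 × 1.073357 = $21,075.36.
Effective yield on the $20,000 outlay: 21,075.36 / 20,000 − 1 = 0.053768 = 5.377%.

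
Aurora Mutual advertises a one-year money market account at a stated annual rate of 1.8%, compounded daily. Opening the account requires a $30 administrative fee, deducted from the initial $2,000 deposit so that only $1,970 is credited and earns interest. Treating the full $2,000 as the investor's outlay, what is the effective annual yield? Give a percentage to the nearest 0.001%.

0.289%

Value after one year: 1,970 × (1 + 0.018/365)^365 = 1,970 × 1.018163 = $2,005.78.
Effective yield on the $2,000 outlay: 2,005.78 / 2,000 − 1 = 0.002890 = 0.289%.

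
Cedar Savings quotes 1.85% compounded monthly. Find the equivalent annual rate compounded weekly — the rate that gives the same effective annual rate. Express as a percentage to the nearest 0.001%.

EAR = (1 + 0.0185/12)^12 − 1 = 0.018658.
Solve (1 + r/52)^52 = 1.018658: r/52 = 1.018658^(1/52) − 1 = 0.000356, so r = 0.018489 = 1.849%.

1.849%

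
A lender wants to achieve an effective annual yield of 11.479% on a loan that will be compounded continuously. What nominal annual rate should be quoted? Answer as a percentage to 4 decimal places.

10.8666%

Continuous: nominal r satisfies e^r − 1 = 0.11479.
r = ln(1 + 0.11479) = ln(1.11479) = 0.108666 = 10.8666%.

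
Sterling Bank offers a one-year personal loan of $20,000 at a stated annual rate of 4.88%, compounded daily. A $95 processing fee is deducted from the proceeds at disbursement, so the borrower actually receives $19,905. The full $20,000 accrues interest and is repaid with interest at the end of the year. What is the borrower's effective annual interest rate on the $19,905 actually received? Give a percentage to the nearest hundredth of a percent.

Amount owed after one year: 20,000 × (1 + 0.0488/365)^365 = 20,000 × 1.050007 = $21,000.14.
Effective rate on net proceeds: 21,000.14 / 19,905 − 1 = 0.055018 = 5.50%.

5.50%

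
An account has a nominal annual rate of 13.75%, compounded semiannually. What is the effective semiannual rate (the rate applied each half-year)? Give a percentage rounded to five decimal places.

6.87500%

With a nominal annual rate compounded semiannually, the periodic rate is the nominal rate divided by 2.
i = 0.1375 / 2 = 0.0687500 = 6.87500%.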